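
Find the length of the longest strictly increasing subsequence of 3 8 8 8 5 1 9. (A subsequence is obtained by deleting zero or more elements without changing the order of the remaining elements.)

3

Let dp[i] be the longest increasing subsequence ending at position i. Then dp = [1, 2, 2, 2, 2, 1, 3].
The maximum is 3; one witness is 3, 8, 9 at positions 1,2,7.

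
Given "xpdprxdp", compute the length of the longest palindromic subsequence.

Using dp[i][j] = 2 + dp[i+1][j−1] if the ends match, else max(dp[i+1][j], dp[i][j−1]):
dp[1][8] = 5. A witness is pdxdp at positions 2,3,6,7,8.

5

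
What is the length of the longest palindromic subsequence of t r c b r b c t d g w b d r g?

Using dp[i][j] = 2 + dp[i+1][j−1] if the ends match, else max(dp[i+1][j], dp[i][j−1]):
dp[1][15] = 7. A witness is rcbrbcr at positions 2,3,4,5,6,7,14.

7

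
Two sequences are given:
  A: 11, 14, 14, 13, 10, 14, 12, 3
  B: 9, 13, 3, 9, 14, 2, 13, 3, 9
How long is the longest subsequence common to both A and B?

3

A longest common subsequence is 14, 13, 3 (length 3); the LCS DP confirms no longer common subsequence exists.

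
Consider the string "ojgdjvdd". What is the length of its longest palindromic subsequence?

3

One longest palindromic subsequence is ddd (positions 4,7,8); it reads the same forward and backward, and the interval DP gives dp[1][8] = 3.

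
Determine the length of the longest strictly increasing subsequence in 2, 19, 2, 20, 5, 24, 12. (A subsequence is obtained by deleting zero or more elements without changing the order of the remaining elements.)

Let dp[i] be the longest increasing subsequence ending at position i. Then dp = [1, 2, 1, 3, 2, 4, 3].
The maximum is 4; one witness is 2, 19, 20, 24 at positions 1,2,4,6.

4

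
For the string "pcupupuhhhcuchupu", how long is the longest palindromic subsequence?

11

One longest palindromic subsequence is upuhcuchupu (positions 3,4,5,8,11,12,13,14,15,16,17); it reads the same forward and backward, and the interval DP gives dp[1][17] = 11.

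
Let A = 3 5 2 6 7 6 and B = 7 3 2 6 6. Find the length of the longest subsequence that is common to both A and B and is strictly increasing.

2

A longest common strictly increasing subsequence is 3, 6 (length 2); it appears in order in both A and B, and no longer such subsequence exists.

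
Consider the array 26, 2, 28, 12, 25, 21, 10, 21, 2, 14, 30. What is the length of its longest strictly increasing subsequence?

Let dp[i] be the longest increasing subsequence ending at position i. Then dp = [1, 1, 2, 2, 3, 3, 2, 3, 1, 3, 4].
The maximum is 4; one witness is 2, 12, 25, 30 at positions 2,4,5,11.

4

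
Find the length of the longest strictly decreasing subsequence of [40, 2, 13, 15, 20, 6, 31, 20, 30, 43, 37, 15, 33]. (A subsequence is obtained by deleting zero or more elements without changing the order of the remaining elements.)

4

Let dp[i] be the longest decreasing subsequence ending at position i. Then dp = [1, 2, 2, 2, 2, 3, 2, 3, 3, 1, 2, 4, 3].
The maximum is 4; one witness is 40, 31, 20, 15 at positions 1,7,8,12.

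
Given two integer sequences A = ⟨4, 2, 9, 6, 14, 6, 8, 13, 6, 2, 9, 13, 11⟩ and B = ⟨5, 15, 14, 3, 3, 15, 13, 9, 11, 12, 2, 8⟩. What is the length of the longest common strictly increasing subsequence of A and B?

A longest common strictly increasing subsequence is 9, 11 (length 2); it appears in order in both A and B, and no longer such subsequence exists.

2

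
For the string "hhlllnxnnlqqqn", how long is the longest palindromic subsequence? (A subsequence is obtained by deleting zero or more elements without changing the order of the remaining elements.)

Using dp[i][j] = 2 + dp[i+1][j−1] if the ends match, else max(dp[i+1][j], dp[i][j−1]):
dp[1][14] = 5. A witness is nqqqn at positions 6,11,12,13,14.

5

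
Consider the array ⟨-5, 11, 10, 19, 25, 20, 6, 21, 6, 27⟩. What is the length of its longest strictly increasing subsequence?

Scanning left to right, the best length ending at each element is: -5→1, 11→2, 10→2, 19→3, 25→4, 20→4, 6→2, 21→5, 6→2, 27→6.
So the longest increasing subsequence has length 6, e.g. -5, 11, 19, 20, 21, 27.

6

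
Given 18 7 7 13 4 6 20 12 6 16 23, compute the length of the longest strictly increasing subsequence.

Scanning left to right, the best length ending at each element is: 18→1, 7→1, 7→1, 13→2, 4→1, 6→2, 20→3, 12→3, 6→2, 16→4, 23→5.
So the longest increasing subsequence has length 5, e.g. 4, 6, 12, 16, 23.

5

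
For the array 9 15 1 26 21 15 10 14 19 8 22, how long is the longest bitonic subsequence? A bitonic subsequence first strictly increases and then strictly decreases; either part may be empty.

Let inc[i] be the LIS ending at i and dec[i] the longest strictly decreasing subsequence starting at i. inc = [1, 2, 1, 3, 3, 2, 2, 3, 4, 2, 5], dec = [2, 3, 1, 5, 4, 3, 2, 2, 2, 1, 1].
max_i inc[i]+dec[i]−1 = 7, with one witness 9, 15, 26, 21, 15, 14, 8.

7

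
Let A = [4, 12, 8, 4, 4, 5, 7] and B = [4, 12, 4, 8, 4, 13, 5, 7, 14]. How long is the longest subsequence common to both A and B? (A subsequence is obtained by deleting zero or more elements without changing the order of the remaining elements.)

6

Backtracking the LCS table gives one alignment: 4 (A1,B1) → 12 (A2,B2) → 8 (A3,B4) → 4 (A4,B5) → 5 (A6,B7) → 7 (A7,B8).
So the longest common subsequence has length 6.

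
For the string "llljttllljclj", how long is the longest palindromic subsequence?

8

One longest palindromic subsequence is lllttlll (positions 1,2,3,5,6,8,9,12); it reads the same forward and backward, and the interval DP gives dp[1][13] = 8.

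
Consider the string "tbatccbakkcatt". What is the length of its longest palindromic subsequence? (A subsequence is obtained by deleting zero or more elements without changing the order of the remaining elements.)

8

Using dp[i][j] = 2 + dp[i+1][j−1] if the ends match, else max(dp[i+1][j], dp[i][j−1]):
dp[1][14] = 8. A witness is ttakkatt at positions 1,4,8,9,10,12,13,14.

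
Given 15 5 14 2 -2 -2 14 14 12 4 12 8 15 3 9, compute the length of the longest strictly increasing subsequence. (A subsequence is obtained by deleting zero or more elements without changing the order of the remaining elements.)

One longest increasing subsequence is 2, 4, 12, 15 (positions 4,10,11,13), of length 4; no longer one exists.

4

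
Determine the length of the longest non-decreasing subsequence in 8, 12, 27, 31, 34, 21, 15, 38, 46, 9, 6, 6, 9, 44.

Scanning left to right, the best length ending at each element is: 8→1, 12→2, 27→3, 31→4, 34→5, 21→3, 15→3, 38→6, 46→7, 9→2, 6→1, 6→2, 9→3, 44→7.
So the longest non-decreasing subsequence has length 7, e.g. 8, 12, 27, 31, 34, 38, 46.

7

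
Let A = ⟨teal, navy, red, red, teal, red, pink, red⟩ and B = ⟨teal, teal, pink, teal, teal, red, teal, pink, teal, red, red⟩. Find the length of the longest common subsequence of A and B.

Backtracking the LCS table gives one alignment: teal (A1,B5) → red (A3,B6) → teal (A5,B9) → red (A6,B10) → red (A8,B11).
So the longest common subsequence has length 5.

5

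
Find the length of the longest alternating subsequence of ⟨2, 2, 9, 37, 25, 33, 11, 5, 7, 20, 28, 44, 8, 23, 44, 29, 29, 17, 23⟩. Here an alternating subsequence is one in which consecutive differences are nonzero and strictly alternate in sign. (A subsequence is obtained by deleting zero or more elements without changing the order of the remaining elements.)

10

A longest alternating subsequence is 2, 37, 25, 33, 11, 20, 8, 23, 17, 23 (positions 1,4,5,6,7,10,13,14,18,19); its 9 consecutive differences strictly alternate in sign, and length 10 is optimal.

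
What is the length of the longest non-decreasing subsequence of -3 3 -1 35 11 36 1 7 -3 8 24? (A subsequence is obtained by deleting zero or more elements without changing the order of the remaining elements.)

6

One longest non-decreasing subsequence is -3, -1, 1, 7, 8, 24 (positions 1,3,7,8,10,11), of length 6; no longer one exists.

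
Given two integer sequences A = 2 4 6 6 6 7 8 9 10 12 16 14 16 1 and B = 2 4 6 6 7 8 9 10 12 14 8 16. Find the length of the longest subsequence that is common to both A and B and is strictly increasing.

A longest common strictly increasing subsequence is 2, 4, 6, 7, 8, 9, 10, 12, 14, 16 (length 10); it appears in order in both A and B, and no longer such subsequence exists.

10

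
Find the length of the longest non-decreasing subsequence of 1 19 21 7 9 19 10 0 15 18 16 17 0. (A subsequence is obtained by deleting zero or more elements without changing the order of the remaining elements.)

Let dp[i] be the longest non-decreasing subsequence ending at position i. Then dp = [1, 2, 3, 2, 3, 4, 4, 1, 5, 6, 6, 7, 2].
The maximum is 7; one witness is 1, 7, 9, 10, 15, 16, 17 at positions 1,4,5,7,9,11,12.

7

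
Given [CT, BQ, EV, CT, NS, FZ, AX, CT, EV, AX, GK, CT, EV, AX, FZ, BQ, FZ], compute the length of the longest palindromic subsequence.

Using dp[i][j] = 2 + dp[i+1][j−1] if the ends match, else max(dp[i+1][j], dp[i][j−1]):
dp[1][17] = 9. A witness is BQ FZ AX EV CT EV AX FZ BQ at positions 2,6,7,9,12,13,14,15,16.

9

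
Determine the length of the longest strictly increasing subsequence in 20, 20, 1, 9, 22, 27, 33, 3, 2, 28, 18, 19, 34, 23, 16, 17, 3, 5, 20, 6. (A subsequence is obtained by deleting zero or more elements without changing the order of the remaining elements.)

6

Let dp[i] be the longest increasing subsequence ending at position i. Then dp = [1, 1, 1, 2, 3, 4, 5, 2, 2, 5, 3, 4, 6, 5, 3, 4, 3, 4, 5, 5].
The maximum is 6; one witness is 1, 9, 22, 27, 33, 34 at positions 3,4,5,6,7,13.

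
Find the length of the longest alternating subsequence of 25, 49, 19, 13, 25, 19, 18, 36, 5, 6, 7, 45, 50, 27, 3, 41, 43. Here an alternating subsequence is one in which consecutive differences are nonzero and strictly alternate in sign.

10

Track the best alternating length ending on an up-step vs a down-step at each position: up/down = 1/1, 2/1, 1/3, 1/3, 4/3, 4/5, 4/5, 6/3, 1/7, 8/7, 8/7, 8/3, 8/1, 8/9, 1/9, 10/9, 10/9.
The maximum over both is 10; one such subsequence is 25, 49, 19, 25, 19, 36, 5, 45, 27, 41.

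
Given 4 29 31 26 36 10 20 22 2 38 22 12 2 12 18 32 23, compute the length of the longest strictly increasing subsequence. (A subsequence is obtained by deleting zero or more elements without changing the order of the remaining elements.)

One longest increasing subsequence is 4, 29, 31, 36, 38 (positions 1,2,3,5,10), of length 5; no longer one exists.

5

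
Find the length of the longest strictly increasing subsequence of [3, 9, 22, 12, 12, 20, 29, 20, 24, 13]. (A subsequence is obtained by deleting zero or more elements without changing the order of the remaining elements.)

5

Scanning left to right, the best length ending at each element is: 3→1, 9→2, 22→3, 12→3, 12→3, 20→4, 29→5, 20→4, 24→5, 13→4.
So the longest increasing subsequence has length 5, e.g. 3, 9, 12, 20, 29.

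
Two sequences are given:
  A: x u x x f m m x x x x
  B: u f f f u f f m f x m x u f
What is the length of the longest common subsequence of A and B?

A longest common subsequence is ufmmx (length 5); the LCS DP confirms no longer common subsequence exists.

5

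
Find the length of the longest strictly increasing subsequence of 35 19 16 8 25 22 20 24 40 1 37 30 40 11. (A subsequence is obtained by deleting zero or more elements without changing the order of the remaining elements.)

5

Scanning left to right, the best length ending at each element is: 35→1, 19→1, 16→1, 8→1, 25→2, 22→2, 20→2, 24→3, 40→4, 1→1, 37→4, 30→4, 40→5, 11→2.
So the longest increasing subsequence has length 5, e.g. 19, 22, 24, 37, 40.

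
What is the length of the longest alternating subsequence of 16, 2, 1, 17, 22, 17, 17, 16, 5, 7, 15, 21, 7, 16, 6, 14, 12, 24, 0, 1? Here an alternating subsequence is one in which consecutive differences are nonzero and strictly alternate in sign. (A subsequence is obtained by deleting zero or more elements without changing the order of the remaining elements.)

13

A longest alternating subsequence is 16, 2, 17, 5, 15, 7, 16, 6, 14, 12, 24, 0, 1 (positions 1,2,4,9,11,13,14,15,16,17,18,19,20); its 12 consecutive differences strictly alternate in sign, and length 13 is optimal.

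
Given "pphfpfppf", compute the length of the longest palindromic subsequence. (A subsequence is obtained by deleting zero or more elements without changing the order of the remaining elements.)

One longest palindromic subsequence is ppfpfpp (positions 1,2,4,5,6,7,8); it reads the same forward and backward, and the interval DP gives dp[1][9] = 7.

7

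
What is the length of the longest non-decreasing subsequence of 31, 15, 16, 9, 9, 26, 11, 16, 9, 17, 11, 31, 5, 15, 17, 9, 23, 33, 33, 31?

Let dp[i] be the longest non-decreasing subsequence ending at position i. Then dp = [1, 1, 2, 1, 2, 3, 3, 4, 3, 5, 4, 6, 1, 5, 6, 4, 7, 8, 9, 8].
The maximum is 9; one witness is 9, 9, 11, 16, 17, 17, 23, 33, 33 at positions 4,5,7,8,10,15,17,18,19.

9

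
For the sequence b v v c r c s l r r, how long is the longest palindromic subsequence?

One longest palindromic subsequence is rrr (positions 5,9,10); it reads the same forward and backward, and the interval DP gives dp[1][10] = 3.

3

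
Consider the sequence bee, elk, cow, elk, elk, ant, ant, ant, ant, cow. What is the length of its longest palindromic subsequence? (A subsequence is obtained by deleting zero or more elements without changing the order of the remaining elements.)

6

One longest palindromic subsequence is cow ant ant ant ant cow (positions 3,6,7,8,9,10); it reads the same forward and backward, and the interval DP gives dp[1][10] = 6.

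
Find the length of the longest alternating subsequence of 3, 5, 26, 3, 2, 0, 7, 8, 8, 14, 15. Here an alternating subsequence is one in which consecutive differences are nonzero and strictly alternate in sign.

4

A longest alternating subsequence is 3, 5, 3, 7 (positions 1,2,4,7); its 3 consecutive differences strictly alternate in sign, and length 4 is optimal.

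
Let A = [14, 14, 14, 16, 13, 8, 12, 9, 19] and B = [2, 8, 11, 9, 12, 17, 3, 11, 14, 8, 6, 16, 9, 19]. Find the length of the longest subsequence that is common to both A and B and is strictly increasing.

3

For each value that appears in both, track the longest common increasing run ending there.
The best achievable length is 3; one witness is 8, 9, 19 (A-positions 6,8,9, B-positions 2,4,14).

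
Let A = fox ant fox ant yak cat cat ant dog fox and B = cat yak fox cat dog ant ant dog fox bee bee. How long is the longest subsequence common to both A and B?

5

A longest common subsequence is fox, ant, ant, dog, fox (length 5); the LCS DP confirms no longer common subsequence exists.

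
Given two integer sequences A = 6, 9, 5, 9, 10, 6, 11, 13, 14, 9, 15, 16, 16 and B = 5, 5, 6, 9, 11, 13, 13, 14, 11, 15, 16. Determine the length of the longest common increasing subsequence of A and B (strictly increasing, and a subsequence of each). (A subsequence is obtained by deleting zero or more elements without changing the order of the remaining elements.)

7

A longest common strictly increasing subsequence is 5, 6, 11, 13, 14, 15, 16 (length 7); it appears in order in both A and B, and no longer such subsequence exists.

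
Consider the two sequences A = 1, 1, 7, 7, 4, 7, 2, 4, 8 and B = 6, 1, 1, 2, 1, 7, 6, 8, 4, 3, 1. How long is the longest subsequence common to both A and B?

A longest common subsequence is 1, 1, 7, 4 (length 4); the LCS DP confirms no longer common subsequence exists.

4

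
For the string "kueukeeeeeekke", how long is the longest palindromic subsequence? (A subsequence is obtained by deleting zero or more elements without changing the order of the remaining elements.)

10

Using dp[i][j] = 2 + dp[i+1][j−1] if the ends match, else max(dp[i+1][j], dp[i][j−1]):
dp[1][14] = 10. A witness is ekeeeeeeke at positions 3,5,6,7,8,9,10,11,13,14.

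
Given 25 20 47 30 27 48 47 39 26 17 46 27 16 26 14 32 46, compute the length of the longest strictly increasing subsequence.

One longest increasing subsequence is 25, 26, 27, 32, 46 (positions 1,9,12,16,17), of length 5; no longer one exists.

5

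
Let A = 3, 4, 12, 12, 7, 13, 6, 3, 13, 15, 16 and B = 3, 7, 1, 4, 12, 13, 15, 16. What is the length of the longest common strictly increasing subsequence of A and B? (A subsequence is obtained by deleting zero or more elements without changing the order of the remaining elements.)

6

For each value that appears in both, track the longest common increasing run ending there.
The best achievable length is 6; one witness is 3, 4, 12, 13, 15, 16 (A-positions 1,2,3,6,10,11, B-positions 1,4,5,6,7,8).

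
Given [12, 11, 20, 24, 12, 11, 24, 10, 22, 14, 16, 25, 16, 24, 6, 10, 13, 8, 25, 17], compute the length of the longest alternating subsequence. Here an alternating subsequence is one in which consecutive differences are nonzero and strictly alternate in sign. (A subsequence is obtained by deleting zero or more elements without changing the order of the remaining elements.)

A longest alternating subsequence is 12, 11, 20, 12, 24, 10, 22, 14, 25, 16, 24, 6, 10, 8, 25, 17 (positions 1,2,3,5,7,8,9,10,12,13,14,15,16,18,19,20); its 15 consecutive differences strictly alternate in sign, and length 16 is optimal.

16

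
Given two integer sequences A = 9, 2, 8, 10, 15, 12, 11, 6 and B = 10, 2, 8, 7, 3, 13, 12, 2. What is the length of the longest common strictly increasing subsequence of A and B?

For each value that appears in both, track the longest common increasing run ending there.
The best achievable length is 3; one witness is 2, 8, 12 (A-positions 2,3,6, B-positions 2,3,7).

3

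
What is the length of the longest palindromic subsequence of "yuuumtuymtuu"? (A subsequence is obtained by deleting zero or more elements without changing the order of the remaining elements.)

Using dp[i][j] = 2 + dp[i+1][j−1] if the ends match, else max(dp[i+1][j], dp[i][j−1]):
dp[1][12] = 7. A witness is uutmtuu at positions 2,3,6,9,10,11,12.

7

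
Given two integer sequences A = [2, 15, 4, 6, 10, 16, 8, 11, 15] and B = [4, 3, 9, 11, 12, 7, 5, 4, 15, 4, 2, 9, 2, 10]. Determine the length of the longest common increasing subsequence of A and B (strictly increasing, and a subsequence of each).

3

For each value that appears in both, track the longest common increasing run ending there.
The best achievable length is 3; one witness is 4, 11, 15 (A-positions 3,8,9, B-positions 1,4,9).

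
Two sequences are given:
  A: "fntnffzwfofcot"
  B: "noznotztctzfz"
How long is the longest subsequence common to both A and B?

5

A longest common subsequence is ntzct (length 5); the LCS DP confirms no longer common subsequence exists.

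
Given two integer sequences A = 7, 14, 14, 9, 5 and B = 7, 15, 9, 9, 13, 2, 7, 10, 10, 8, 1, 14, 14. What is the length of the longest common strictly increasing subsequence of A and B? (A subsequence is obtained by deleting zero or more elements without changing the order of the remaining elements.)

2

For each value that appears in both, track the longest common increasing run ending there.
The best achievable length is 2; one witness is 7, 9 (A-positions 1,4, B-positions 1,3).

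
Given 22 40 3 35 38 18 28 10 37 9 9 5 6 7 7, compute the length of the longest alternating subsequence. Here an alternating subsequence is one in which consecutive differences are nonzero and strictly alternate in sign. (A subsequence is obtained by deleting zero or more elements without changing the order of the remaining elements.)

A longest alternating subsequence is 22, 40, 3, 35, 18, 28, 10, 37, 5, 6 (positions 1,2,3,4,6,7,8,9,12,13); its 9 consecutive differences strictly alternate in sign, and length 10 is optimal.

10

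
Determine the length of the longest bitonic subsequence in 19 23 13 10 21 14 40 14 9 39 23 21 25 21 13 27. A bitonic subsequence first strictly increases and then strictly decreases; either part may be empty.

7

Let inc[i] be the LIS ending at i and dec[i] the longest strictly decreasing subsequence starting at i. inc = [1, 2, 1, 1, 2, 2, 3, 2, 1, 3, 3, 3, 4, 3, 2, 5], dec = [4, 4, 3, 2, 3, 2, 5, 2, 1, 4, 3, 2, 3, 2, 1, 1].
max_i inc[i]+dec[i]−1 = 7, with one witness 19, 23, 40, 39, 25, 21, 13.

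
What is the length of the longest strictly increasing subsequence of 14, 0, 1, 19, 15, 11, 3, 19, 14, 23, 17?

One longest increasing subsequence is 0, 1, 15, 19, 23 (positions 2,3,5,8,10), of length 5; no longer one exists.

5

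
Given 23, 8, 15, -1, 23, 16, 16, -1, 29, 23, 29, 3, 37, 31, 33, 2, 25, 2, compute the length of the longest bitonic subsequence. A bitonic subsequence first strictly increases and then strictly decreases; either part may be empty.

Let inc[i] be the LIS ending at i and dec[i] the longest strictly decreasing subsequence starting at i. inc = [1, 1, 2, 1, 3, 3, 3, 1, 4, 4, 5, 2, 6, 6, 7, 2, 5, 2], dec = [4, 3, 3, 1, 4, 3, 3, 1, 4, 3, 3, 2, 4, 3, 3, 1, 2, 1].
max_i inc[i]+dec[i]−1 = 9, with one witness 8, 15, 16, 23, 29, 37, 33, 25, 2.

9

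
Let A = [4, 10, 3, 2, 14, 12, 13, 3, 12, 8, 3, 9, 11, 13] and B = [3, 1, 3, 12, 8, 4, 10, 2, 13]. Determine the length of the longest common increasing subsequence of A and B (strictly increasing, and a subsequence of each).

3

A longest common strictly increasing subsequence is 3, 12, 13 (length 3); it appears in order in both A and B, and no longer such subsequence exists.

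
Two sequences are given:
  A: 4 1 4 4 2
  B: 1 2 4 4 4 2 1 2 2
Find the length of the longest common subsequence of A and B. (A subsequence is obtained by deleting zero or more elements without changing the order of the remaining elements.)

4

A longest common subsequence is 4, 4, 4, 2 (length 4); the LCS DP confirms no longer common subsequence exists.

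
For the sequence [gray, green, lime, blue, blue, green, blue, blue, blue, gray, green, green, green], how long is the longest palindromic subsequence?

Using dp[i][j] = 2 + dp[i+1][j−1] if the ends match, else max(dp[i+1][j], dp[i][j−1]):
dp[1][13] = 7. A witness is green green blue blue blue green green at positions 2,6,7,8,9,12,13.

7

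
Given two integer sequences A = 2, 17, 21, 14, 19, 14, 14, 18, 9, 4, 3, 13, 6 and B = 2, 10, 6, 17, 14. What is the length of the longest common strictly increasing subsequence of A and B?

A longest common strictly increasing subsequence is 2, 6 (length 2); it appears in order in both A and B, and no longer such subsequence exists.

2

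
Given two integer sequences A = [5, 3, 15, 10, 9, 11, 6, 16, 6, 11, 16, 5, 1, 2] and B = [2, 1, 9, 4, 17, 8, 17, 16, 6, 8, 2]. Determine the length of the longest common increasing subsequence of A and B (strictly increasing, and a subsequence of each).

2

A longest common strictly increasing subsequence is 9, 16 (length 2); it appears in order in both A and B, and no longer such subsequence exists.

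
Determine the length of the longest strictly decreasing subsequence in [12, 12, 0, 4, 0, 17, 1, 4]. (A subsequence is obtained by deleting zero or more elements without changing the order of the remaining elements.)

3

Let dp[i] be the longest decreasing subsequence ending at position i. Then dp = [1, 1, 2, 2, 3, 1, 3, 2].
The maximum is 3; one witness is 12, 4, 0 at positions 1,4,5.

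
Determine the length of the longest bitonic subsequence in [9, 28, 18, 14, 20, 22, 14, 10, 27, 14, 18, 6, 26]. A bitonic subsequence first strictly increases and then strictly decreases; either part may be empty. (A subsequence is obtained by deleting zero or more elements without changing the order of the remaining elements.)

One longest bitonic subsequence is 9, 18, 20, 22, 14, 10, 6 (positions 1,3,5,6,7,8,12): it rises to 22 then falls. Length 7 is optimal.

7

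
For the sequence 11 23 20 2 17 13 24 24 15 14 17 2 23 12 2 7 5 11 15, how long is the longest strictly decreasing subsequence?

8

Let dp[i] be the longest decreasing subsequence ending at position i. Then dp = [1, 1, 2, 3, 3, 4, 1, 1, 4, 5, 3, 6, 2, 6, 7, 7, 8, 7, 4].
The maximum is 8; one witness is 23, 20, 17, 15, 14, 12, 7, 5 at positions 2,3,5,9,10,14,16,17.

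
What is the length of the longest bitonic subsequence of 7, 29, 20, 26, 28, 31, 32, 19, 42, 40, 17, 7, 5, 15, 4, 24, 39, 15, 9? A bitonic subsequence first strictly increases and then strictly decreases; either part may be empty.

12

One longest bitonic subsequence is 7, 20, 26, 28, 31, 32, 42, 40, 17, 7, 5, 4 (positions 1,3,4,5,6,7,9,10,11,12,13,15): it rises to 42 then falls. Length 12 is optimal.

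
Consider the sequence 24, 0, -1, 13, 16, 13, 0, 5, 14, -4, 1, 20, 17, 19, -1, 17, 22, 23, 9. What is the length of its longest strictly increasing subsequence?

Let dp[i] be the longest increasing subsequence ending at position i. Then dp = [1, 1, 1, 2, 3, 2, 2, 3, 4, 1, 3, 5, 5, 6, 2, 5, 7, 8, 4].
The maximum is 8; one witness is -1, 0, 5, 14, 17, 19, 22, 23 at positions 3,7,8,9,13,14,17,18.

8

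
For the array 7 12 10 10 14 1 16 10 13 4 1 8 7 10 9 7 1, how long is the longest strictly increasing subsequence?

Let dp[i] be the longest increasing subsequence ending at position i. Then dp = [1, 2, 2, 2, 3, 1, 4, 2, 3, 2, 1, 3, 3, 4, 4, 3, 1].
The maximum is 4; one witness is 7, 12, 14, 16 at positions 1,2,5,7.

4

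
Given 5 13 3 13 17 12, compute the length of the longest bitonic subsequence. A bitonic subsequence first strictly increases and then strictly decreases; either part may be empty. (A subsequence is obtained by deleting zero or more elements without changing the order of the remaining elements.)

One longest bitonic subsequence is 5, 13, 17, 12 (positions 1,2,5,6): it rises to 17 then falls. Length 4 is optimal.

4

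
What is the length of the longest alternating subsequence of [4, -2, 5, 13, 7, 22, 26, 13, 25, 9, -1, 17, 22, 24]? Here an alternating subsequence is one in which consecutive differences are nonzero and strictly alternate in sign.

9

Track the best alternating length ending on an up-step vs a down-step at each position: up/down = 1/1, 1/2, 3/1, 3/1, 3/4, 5/1, 5/1, 5/6, 7/6, 5/8, 3/8, 9/8, 9/8, 9/8.
The maximum over both is 9; one such subsequence is 4, -2, 13, 7, 22, 13, 25, 9, 17.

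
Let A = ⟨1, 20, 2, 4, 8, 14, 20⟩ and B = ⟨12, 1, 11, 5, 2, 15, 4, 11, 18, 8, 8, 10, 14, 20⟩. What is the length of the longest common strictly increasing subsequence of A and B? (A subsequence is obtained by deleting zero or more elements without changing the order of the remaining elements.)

6

For each value that appears in both, track the longest common increasing run ending there.
The best achievable length is 6; one witness is 1, 2, 4, 8, 14, 20 (A-positions 1,3,4,5,6,7, B-positions 2,5,7,10,13,14).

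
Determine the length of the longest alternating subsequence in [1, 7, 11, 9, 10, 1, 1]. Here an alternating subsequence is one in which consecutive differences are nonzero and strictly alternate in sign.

5

A longest alternating subsequence is 1, 11, 9, 10, 1 (positions 1,3,4,5,6); its 4 consecutive differences strictly alternate in sign, and length 5 is optimal.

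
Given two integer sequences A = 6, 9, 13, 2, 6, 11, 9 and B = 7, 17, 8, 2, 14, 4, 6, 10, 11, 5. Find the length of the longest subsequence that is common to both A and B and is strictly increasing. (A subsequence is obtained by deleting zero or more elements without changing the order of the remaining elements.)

3

For each value that appears in both, track the longest common increasing run ending there.
The best achievable length is 3; one witness is 2, 6, 11 (A-positions 4,5,6, B-positions 4,7,9).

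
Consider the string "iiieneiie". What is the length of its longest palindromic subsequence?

Using dp[i][j] = 2 + dp[i+1][j−1] if the ends match, else max(dp[i+1][j], dp[i][j−1]):
dp[1][9] = 7. A witness is iieneii at positions 2,3,4,5,6,7,8.

7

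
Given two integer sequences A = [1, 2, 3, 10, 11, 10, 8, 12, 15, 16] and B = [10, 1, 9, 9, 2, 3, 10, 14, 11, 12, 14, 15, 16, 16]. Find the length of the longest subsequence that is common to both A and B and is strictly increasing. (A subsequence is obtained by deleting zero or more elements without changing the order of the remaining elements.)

A longest common strictly increasing subsequence is 1, 2, 3, 10, 11, 12, 15, 16 (length 8); it appears in order in both A and B, and no longer such subsequence exists.

8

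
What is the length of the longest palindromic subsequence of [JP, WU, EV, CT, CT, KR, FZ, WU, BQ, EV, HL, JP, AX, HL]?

6

One longest palindromic subsequence is JP EV CT CT EV JP (positions 1,3,4,5,10,12); it reads the same forward and backward, and the interval DP gives dp[1][14] = 6.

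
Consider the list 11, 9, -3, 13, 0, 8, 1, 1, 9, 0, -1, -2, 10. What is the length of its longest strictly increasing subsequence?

One longest increasing subsequence is -3, 0, 8, 9, 10 (positions 3,5,6,9,13), of length 5; no longer one exists.

5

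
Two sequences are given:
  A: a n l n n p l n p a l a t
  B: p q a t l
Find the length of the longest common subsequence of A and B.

3

Backtracking the LCS table gives one alignment: p (A6,B1) → a (A10,B3) → l (A11,B5).
So the longest common subsequence has length 3.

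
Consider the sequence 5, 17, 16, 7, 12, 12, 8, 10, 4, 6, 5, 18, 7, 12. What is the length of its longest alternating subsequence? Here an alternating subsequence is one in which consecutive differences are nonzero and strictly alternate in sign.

A longest alternating subsequence is 5, 17, 7, 12, 8, 10, 4, 6, 5, 18, 7, 12 (positions 1,2,4,5,7,8,9,10,11,12,13,14); its 11 consecutive differences strictly alternate in sign, and length 12 is optimal.

12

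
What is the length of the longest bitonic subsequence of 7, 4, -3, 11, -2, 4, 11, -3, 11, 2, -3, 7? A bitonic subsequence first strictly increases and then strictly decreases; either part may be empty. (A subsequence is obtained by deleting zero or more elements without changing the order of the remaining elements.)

Let inc[i] be the LIS ending at i and dec[i] the longest strictly decreasing subsequence starting at i. inc = [1, 1, 1, 2, 2, 3, 4, 1, 4, 3, 1, 4], dec = [4, 3, 1, 4, 2, 3, 3, 1, 3, 2, 1, 1].
max_i inc[i]+dec[i]−1 = 6, with one witness -3, -2, 4, 11, 2, -3.

6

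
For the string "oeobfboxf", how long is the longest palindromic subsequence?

5

One longest palindromic subsequence is obfbo (positions 3,4,5,6,7); it reads the same forward and backward, and the interval DP gives dp[1][9] = 5.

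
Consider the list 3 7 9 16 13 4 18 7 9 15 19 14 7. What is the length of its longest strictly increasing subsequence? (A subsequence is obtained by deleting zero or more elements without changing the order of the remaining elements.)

6

Let dp[i] be the longest increasing subsequence ending at position i. Then dp = [1, 2, 3, 4, 4, 2, 5, 3, 4, 5, 6, 5, 3].
The maximum is 6; one witness is 3, 7, 9, 16, 18, 19 at positions 1,2,3,4,7,11.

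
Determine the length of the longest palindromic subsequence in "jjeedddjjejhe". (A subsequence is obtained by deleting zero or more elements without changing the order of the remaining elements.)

7

One longest palindromic subsequence is eedddee (positions 3,4,5,6,7,10,13); it reads the same forward and backward, and the interval DP gives dp[1][13] = 7.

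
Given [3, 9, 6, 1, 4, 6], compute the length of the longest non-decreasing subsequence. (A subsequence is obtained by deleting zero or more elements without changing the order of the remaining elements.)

Let dp[i] be the longest non-decreasing subsequence ending at position i. Then dp = [1, 2, 2, 1, 2, 3].
The maximum is 3; one witness is 3, 6, 6 at positions 1,3,6.

3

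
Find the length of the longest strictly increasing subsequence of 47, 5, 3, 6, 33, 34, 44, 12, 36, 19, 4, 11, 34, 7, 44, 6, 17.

6

Let dp[i] be the longest increasing subsequence ending at position i. Then dp = [1, 1, 1, 2, 3, 4, 5, 3, 5, 4, 2, 3, 5, 3, 6, 3, 4].
The maximum is 6; one witness is 5, 6, 33, 34, 36, 44 at positions 2,4,5,6,9,15.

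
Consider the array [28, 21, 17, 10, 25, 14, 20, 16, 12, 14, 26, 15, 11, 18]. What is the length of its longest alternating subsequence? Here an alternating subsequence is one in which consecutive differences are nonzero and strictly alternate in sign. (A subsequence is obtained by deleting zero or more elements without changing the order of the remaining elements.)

Track the best alternating length ending on an up-step vs a down-step at each position: up/down = 1/1, 1/2, 1/2, 1/2, 3/2, 3/4, 5/4, 5/6, 3/6, 7/6, 7/2, 7/8, 3/8, 9/8.
The maximum over both is 9; one such subsequence is 28, 21, 25, 14, 20, 16, 26, 15, 18.

9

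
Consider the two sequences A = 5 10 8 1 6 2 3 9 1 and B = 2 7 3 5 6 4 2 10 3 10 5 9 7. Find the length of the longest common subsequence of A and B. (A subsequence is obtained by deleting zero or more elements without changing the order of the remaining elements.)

A longest common subsequence is 5, 6, 2, 3, 9 (length 5); the LCS DP confirms no longer common subsequence exists.

5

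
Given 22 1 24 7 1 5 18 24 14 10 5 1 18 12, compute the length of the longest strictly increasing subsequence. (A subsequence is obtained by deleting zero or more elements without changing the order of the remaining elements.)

4

Scanning left to right, the best length ending at each element is: 22→1, 1→1, 24→2, 7→2, 1→1, 5→2, 18→3, 24→4, 14→3, 10→3, 5→2, 1→1, 18→4, 12→4.
So the longest increasing subsequence has length 4, e.g. 1, 7, 18, 24.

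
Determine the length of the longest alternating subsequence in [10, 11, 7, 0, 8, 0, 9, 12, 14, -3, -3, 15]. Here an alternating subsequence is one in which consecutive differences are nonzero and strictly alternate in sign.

A longest alternating subsequence is 10, 11, 7, 8, 0, 9, -3, 15 (positions 1,2,3,5,6,7,10,12); its 7 consecutive differences strictly alternate in sign, and length 8 is optimal.

8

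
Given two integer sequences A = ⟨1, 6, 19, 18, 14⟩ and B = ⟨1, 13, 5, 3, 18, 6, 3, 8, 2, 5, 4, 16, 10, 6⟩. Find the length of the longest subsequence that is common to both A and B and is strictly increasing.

2

A longest common strictly increasing subsequence is 1, 18 (length 2); it appears in order in both A and B, and no longer such subsequence exists.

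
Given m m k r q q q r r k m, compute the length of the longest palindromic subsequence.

Using dp[i][j] = 2 + dp[i+1][j−1] if the ends match, else max(dp[i+1][j], dp[i][j−1]):
dp[1][11] = 9. A witness is mkrqqqrkm at positions 1,3,4,5,6,7,9,10,11.

9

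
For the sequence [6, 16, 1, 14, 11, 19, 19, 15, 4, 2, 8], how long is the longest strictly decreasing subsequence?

5

Let dp[i] be the longest decreasing subsequence ending at position i. Then dp = [1, 1, 2, 2, 3, 1, 1, 2, 4, 5, 4].
The maximum is 5; one witness is 16, 14, 11, 4, 2 at positions 2,4,5,9,10.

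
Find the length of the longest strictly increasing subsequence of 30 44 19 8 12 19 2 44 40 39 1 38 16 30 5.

4

Let dp[i] be the longest increasing subsequence ending at position i. Then dp = [1, 2, 1, 1, 2, 3, 1, 4, 4, 4, 1, 4, 3, 4, 2].
The maximum is 4; one witness is 8, 12, 19, 44 at positions 4,5,6,8.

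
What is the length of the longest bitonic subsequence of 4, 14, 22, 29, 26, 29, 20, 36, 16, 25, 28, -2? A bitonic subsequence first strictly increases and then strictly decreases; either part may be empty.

One longest bitonic subsequence is 4, 14, 22, 29, 26, 20, 16, -2 (positions 1,2,3,4,5,7,9,12): it rises to 29 then falls. Length 8 is optimal.

8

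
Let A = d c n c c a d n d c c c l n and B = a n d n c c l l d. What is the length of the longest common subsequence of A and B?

A longest common subsequence is ndnccl (length 6); the LCS DP confirms no longer common subsequence exists.

6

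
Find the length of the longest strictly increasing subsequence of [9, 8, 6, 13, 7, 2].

Scanning left to right, the best length ending at each element is: 9→1, 8→1, 6→1, 13→2, 7→2, 2→1.
So the longest increasing subsequence has length 2, e.g. 9, 13.

2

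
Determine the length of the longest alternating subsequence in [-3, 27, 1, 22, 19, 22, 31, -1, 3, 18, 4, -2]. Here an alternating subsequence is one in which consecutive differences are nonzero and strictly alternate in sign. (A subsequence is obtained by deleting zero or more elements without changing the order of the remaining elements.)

9

Track the best alternating length ending on an up-step vs a down-step at each position: up/down = 1/1, 2/1, 2/3, 4/3, 4/5, 6/3, 6/1, 2/7, 8/7, 8/7, 8/9, 2/9.
The maximum over both is 9; one such subsequence is -3, 27, 1, 22, 19, 22, -1, 18, 4.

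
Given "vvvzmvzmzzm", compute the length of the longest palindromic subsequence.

5

One longest palindromic subsequence is mzzzm (positions 5,7,9,10,11); it reads the same forward and backward, and the interval DP gives dp[1][11] = 5.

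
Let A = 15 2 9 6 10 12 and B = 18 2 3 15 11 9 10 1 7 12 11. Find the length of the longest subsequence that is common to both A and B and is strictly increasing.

For each value that appears in both, track the longest common increasing run ending there.
The best achievable length is 4; one witness is 2, 9, 10, 12 (A-positions 2,3,5,6, B-positions 2,6,7,10).

4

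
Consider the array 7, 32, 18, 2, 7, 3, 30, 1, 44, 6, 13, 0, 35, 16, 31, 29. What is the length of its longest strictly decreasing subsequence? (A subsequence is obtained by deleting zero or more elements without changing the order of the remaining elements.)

Let dp[i] be the longest decreasing subsequence ending at position i. Then dp = [1, 1, 2, 3, 3, 4, 2, 5, 1, 4, 3, 6, 2, 3, 3, 4].
The maximum is 6; one witness is 32, 18, 7, 3, 1, 0 at positions 2,3,5,6,8,12.

6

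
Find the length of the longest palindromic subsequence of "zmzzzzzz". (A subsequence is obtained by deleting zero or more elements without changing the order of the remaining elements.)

7

Using dp[i][j] = 2 + dp[i+1][j−1] if the ends match, else max(dp[i+1][j], dp[i][j−1]):
dp[1][8] = 7. A witness is zzzzzzz at positions 1,3,4,5,6,7,8.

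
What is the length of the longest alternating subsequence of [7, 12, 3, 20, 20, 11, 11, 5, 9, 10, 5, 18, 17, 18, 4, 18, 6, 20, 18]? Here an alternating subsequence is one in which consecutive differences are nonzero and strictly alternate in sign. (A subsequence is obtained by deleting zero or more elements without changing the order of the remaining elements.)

Track the best alternating length ending on an up-step vs a down-step at each position: up/down = 1/1, 2/1, 1/3, 4/1, 4/1, 4/5, 4/5, 4/5, 6/5, 6/5, 4/7, 8/5, 8/9, 10/5, 4/11, 12/5, 12/13, 14/1, 14/15.
The maximum over both is 15; one such subsequence is 7, 12, 3, 20, 5, 9, 5, 18, 17, 18, 4, 18, 6, 20, 18.

15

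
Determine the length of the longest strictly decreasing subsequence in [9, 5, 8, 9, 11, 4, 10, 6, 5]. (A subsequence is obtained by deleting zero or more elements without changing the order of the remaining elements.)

Scanning left to right, the best length ending at each element is: 9→1, 5→2, 8→2, 9→1, 11→1, 4→3, 10→2, 6→3, 5→4.
So the longest decreasing subsequence has length 4, e.g. 9, 8, 6, 5.

4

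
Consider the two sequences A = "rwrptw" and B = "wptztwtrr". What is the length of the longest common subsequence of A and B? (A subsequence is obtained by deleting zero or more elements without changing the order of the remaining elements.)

4

Backtracking the LCS table gives one alignment: w (A2,B1) → p (A4,B2) → t (A5,B5) → w (A6,B6).
So the longest common subsequence has length 4.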